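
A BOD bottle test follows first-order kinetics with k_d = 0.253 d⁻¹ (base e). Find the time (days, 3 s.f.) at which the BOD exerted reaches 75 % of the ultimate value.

t ≈ 5.48 d

y/L₀ = 1 − e^(−k_d t) = 0.75 ⇒ e^(−k_d t) = 0.250
t = −ln(0.250) / 0.253 = 1.386 / 0.253 = 5.479 d.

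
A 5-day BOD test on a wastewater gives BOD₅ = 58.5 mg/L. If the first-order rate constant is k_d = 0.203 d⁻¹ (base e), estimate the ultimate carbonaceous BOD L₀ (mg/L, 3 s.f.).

BOD₅ = L₀(1 − e^(−5k_d)) ⇒ L₀ = BOD₅ / (1 − e^(−5×0.203))
= 58.5 / (1 − 0.3624) = 58.5 / 0.6376 = 91.75 mg/L.

L₀ ≈ 91.8 mg/L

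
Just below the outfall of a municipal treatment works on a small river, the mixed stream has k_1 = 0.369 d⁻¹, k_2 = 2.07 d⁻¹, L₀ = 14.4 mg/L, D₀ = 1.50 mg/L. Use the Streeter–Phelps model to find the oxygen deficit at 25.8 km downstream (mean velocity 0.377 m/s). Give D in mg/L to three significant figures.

D ≈ 2.02 mg/L

Travel time t = x/v = 25.8 km / (0.377 m/s) = 25800 m / 0.377 m/s = 68440 s = 0.7921 d.
k_1 L₀/(k_2−k_1) = 0.369×14.4/(2.07−0.369) = 5.314/1.701 = 3.124 mg/L.
e^(−k_1 t) = e^(−0.369×0.7921) = 0.7466; e^(−k_2 t) = e^(−2.07×0.7921) = 0.1941.
D = 3.124 × (0.7466 − 0.1941) + 1.50 × 0.1941 = 1.726 + 0.2911 = 2.017 mg/L.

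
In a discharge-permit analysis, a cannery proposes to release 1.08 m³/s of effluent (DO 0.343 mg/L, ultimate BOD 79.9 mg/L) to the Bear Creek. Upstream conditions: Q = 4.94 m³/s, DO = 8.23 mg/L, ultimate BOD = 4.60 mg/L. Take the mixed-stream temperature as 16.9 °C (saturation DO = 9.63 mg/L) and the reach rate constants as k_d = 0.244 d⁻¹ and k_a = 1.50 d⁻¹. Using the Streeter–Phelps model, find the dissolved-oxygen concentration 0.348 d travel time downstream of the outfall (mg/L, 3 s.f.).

Mixed DO = (4.94×8.23 + 1.08×0.343)/(4.94+1.08) = 41.03/6.020 = 6.815 mg/L.
Mixed L₀ = (4.94×4.60 + 1.08×79.9)/(6.020) = 109.0/6.020 = 18.11 mg/L.
Initial deficit D₀ = C_s − DO₀ = 9.63 − 6.815 = 2.815 mg/L.
D(0.348) = [0.244×18.11/(1.50−0.244)](e^(−0.244×0.348) − e^(−1.50×0.348)) + 2.815 e^(−1.50×0.348)
= 3.518 × (0.9186 − 0.5933) + 2.815 × 0.5933 = 2.814 mg/L.
DO = 9.63 − 2.814 = 6.816 mg/L.

DO ≈ 6.82 mg/L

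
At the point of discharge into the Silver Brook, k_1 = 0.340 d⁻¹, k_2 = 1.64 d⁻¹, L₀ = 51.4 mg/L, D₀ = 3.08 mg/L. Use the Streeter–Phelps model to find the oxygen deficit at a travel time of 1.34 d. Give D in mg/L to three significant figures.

k_1 L₀/(k_2−k_1) = 0.340×51.4/(1.64−0.340) = 17.48/1.300 = 13.44 mg/L.
e^(−k_1 t) = e^(−0.340×1.340) = 0.6341; e^(−k_2 t) = e^(−1.64×1.340) = 0.1111.
D = 13.44 × (0.6341 − 0.1111) + 3.08 × 0.1111 = 7.031 + 0.3421 = 7.373 mg/L.

D ≈ 7.37 mg/L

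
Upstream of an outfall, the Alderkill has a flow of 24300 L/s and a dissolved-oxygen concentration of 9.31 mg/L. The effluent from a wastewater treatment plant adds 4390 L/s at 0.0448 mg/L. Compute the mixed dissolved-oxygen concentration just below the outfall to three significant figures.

Flow-weighted mixing: C = (Q_r C_r + Q_w C_w)/(Q_r + Q_w)
= (24300×9.31 + 4390×0.0448)/(24300 + 4390) = 226400/28690 = 7.892 mg/L.

7.89 mg/L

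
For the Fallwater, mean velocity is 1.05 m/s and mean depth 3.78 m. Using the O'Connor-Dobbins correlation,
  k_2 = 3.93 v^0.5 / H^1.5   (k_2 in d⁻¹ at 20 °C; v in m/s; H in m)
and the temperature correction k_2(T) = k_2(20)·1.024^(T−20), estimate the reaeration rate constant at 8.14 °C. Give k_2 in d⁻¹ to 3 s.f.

k_2(20) = 3.93 × 1.05^0.5 / 3.78^1.5 = 3.93 × 1.025 / 7.349 = 0.5480 d⁻¹.
k_2(8.14) = 0.5480 × 1.024^(8.14−20) = 0.5480 × 0.7548 = 0.4136 d⁻¹.

k_2 ≈ 0.414 d⁻¹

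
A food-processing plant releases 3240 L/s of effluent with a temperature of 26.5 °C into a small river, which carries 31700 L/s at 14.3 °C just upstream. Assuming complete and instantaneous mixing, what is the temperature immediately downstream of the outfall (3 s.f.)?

15.4 °C

Flow-weighted mixing: C = (Q_r C_r + Q_w C_w)/(Q_r + Q_w)
= (31700×14.3 + 3240×26.5)/(31700 + 3240) = 539200/34940 = 15.43 °C.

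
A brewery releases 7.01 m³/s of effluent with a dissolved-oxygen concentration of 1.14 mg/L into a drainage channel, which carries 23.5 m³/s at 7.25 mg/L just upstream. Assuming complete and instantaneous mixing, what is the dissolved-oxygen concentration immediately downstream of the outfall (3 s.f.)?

5.85 mg/L

Flow-weighted mixing: C = (Q_r C_r + Q_w C_w)/(Q_r + Q_w)
= (23.5×7.25 + 7.01×1.14)/(23.5 + 7.01) = 178.4/30.51 = 5.846 mg/L.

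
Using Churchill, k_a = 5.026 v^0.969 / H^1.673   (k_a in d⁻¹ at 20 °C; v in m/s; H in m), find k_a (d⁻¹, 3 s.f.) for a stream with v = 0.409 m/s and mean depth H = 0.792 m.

k_a = 5.026 × 0.409^0.969 / 0.792^1.673 = 5.026 × 0.4205 / 0.6770 = 3.122 d⁻¹.

k_a ≈ 3.12 d⁻¹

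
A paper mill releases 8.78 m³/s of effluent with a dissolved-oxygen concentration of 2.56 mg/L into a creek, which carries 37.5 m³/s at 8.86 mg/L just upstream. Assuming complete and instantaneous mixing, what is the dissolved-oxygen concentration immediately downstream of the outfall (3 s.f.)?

7.66 mg/L

Flow-weighted mixing: C = (Q_r C_r + Q_w C_w)/(Q_r + Q_w)
= (37.5×8.86 + 8.78×2.56)/(37.5 + 8.78) = 354.7/46.28 = 7.665 mg/L.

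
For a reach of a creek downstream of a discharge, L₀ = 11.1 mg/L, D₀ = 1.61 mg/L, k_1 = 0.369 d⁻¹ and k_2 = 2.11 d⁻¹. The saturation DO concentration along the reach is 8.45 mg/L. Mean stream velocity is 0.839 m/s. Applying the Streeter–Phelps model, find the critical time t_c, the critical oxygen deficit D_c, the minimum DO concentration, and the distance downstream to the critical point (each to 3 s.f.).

t_c ≈ 0.339 d; D_c ≈ 1.71 mg/L; min DO ≈ 6.74 mg/L; x_c ≈ 24.6 km

With k_2/k_1 = 5.718 and 1 − D₀(k_2−k_1)/(k_1 L₀) = 0.3157,
t_c = ln(5.718 × 0.3157) / (2.11 − 0.369) = ln(1.805) / 1.741 = 0.5905/1.741 = 0.3392 d.
D_c = (k_1/k_2) L₀ e^(−k_1 t_c) = (0.369/2.11) × 11.1 × e^(−0.369×0.3392) = 0.1749 × 11.1 × 0.8824 = 1.713 mg/L.
Minimum DO = C_s − D_c = 8.45 − 1.713 = 6.737 mg/L.
x_c = v t_c = 0.839 m/s × 0.3392 d × 86400 s/d = 24590 m ≈ 24.6 km.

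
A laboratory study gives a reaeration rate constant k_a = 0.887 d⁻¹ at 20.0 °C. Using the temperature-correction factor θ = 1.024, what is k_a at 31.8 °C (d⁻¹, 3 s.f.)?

k_a ≈ 1.17 d⁻¹

k_a(T₂) = k_a(T₁) · θ^(T₂−T₁) = 0.887 × 1.024^(31.8−20.0)
= 0.887 × 1.024^11.8 = 0.887 × 1.323 = 1.173 d⁻¹.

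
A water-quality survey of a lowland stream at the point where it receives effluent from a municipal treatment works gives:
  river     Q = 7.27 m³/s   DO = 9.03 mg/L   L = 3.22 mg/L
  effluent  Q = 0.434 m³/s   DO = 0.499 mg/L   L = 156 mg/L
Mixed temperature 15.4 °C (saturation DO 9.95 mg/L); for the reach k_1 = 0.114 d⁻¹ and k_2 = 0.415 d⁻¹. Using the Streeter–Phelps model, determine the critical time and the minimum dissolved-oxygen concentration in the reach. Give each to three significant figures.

t_c ≈ 3.05 d; minimum DO ≈ 7.65 mg/L

Mixed DO = (7.27×9.03 + 0.434×0.499)/(7.27+0.434) = 65.86/7.704 = 8.549 mg/L.
Mixed L₀ = (7.27×3.22 + 0.434×156)/(7.704) = 91.11/7.704 = 11.83 mg/L.
Initial deficit D₀ = C_s − DO₀ = 9.95 − 8.549 = 1.401 mg/L.
t_c = (1/0.3010) ln[(0.415/0.114)(1 − 1.401×0.3010/(0.114×11.83))] = 3.322 × ln(2.502) = 3.047 d.
D_c = (0.114/0.415) × 11.83 × e^(−0.114×3.047) = 0.2747 × 11.83 × 0.7066 = 2.295 mg/L.
Minimum DO = 9.95 − 2.295 = 7.655 mg/L.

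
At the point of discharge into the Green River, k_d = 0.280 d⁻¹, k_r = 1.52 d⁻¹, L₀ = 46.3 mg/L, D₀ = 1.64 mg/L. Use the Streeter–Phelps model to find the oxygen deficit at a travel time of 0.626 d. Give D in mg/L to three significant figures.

D ≈ 5.37 mg/L

k_d L₀/(k_r−k_d) = 0.280×46.3/(1.52−0.280) = 12.96/1.240 = 10.45 mg/L.
e^(−k_d t) = e^(−0.280×0.6260) = 0.8392; e^(−k_r t) = e^(−1.52×0.6260) = 0.3862.
D = 10.45 × (0.8392 − 0.3862) + 1.64 × 0.3862 = 4.737 + 0.6333 = 5.370 mg/L.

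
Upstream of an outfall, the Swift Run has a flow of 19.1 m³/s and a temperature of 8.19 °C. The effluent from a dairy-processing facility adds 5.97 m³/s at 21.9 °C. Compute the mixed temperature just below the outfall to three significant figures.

Flow-weighted mixing: C = (Q_r C_r + Q_w C_w)/(Q_r + Q_w)
= (19.1×8.19 + 5.97×21.9)/(19.1 + 5.97) = 287.2/25.07 = 11.45 °C.

11.5 °C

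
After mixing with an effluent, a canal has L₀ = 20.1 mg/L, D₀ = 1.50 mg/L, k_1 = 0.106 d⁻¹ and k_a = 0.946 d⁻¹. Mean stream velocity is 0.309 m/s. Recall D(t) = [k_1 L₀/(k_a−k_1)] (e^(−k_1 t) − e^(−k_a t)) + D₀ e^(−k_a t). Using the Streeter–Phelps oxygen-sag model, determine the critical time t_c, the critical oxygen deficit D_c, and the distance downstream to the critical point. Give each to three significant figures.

t_c ≈ 1.54 d; D_c ≈ 1.91 mg/L; x_c ≈ 41.1 km

At the critical point dD/dt = 0, so k_1 L₀ e^(−k_1 t) = k_a D. Substituting D(t) from the Streeter–Phelps equation and solving for t gives
t_c = ln[(k_a/k_1)(1 − D₀(k_a−k_1)/(k_1 L₀))] / (k_a−k_1).
Here k_a−k_1 = 0.8400 d⁻¹ and 1 − D₀(k_a−k_1)/(k_1 L₀) = 1 − 1.50×0.8400/(0.106×20.1) = 0.4086, so
t_c = ln(8.925 × 0.4086) / 0.8400 = 1.294 / 0.8400 = 1.540 d.
D_c = (k_1/k_a) L₀ e^(−k_1 t_c) = (0.106/0.946) × 20.1 × e^(−0.106×1.540) = 0.1121 × 20.1 × 0.8494 = 1.913 mg/L.
x_c = v t_c = 0.309 m/s × 1.540 d × 86400 s/d = 41120 m ≈ 41.1 km.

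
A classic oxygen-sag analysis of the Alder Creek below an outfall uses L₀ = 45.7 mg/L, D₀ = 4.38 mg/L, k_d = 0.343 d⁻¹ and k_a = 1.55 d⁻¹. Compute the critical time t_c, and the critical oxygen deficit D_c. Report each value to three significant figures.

t_c = [1/(k_a−k_d)] ln[(k_a/k_d)(1 − D₀(k_a−k_d)/(k_d L₀))]
= [1/(1.55−0.343)] ln[(1.55/0.343)(1 − 4.38×1.207/(0.343×45.7))]
= (1/1.207) ln[4.519 × 0.6627] = 0.8285 × ln(2.995) = 0.8285 × 1.097 = 0.9088 d.
L(t_c) = L₀ e^(−k_d t_c) = 45.7 × 0.7322 = 33.46 mg/L, and at the critical point k_a D_c = k_d L, so D_c = (0.343/1.55) × 33.46 = 7.405 mg/L.

t_c ≈ 0.909 d; D_c ≈ 7.40 mg/L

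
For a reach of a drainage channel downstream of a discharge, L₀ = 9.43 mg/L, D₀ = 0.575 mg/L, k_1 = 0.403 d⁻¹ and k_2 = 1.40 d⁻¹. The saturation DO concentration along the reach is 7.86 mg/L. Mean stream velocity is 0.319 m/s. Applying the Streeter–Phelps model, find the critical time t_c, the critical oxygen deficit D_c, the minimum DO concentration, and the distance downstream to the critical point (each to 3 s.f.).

t_c ≈ 1.09 d; D_c ≈ 1.75 mg/L; min DO ≈ 6.11 mg/L; x_c ≈ 29.9 km

With k_2/k_1 = 3.474 and 1 − D₀(k_2−k_1)/(k_1 L₀) = 0.8491,
t_c = ln(3.474 × 0.8491) / (1.40 − 0.403) = ln(2.950) / 0.9970 = 1.082/0.9970 = 1.085 d.
D_c = (k_1/k_2) L₀ e^(−k_1 t_c) = (0.403/1.40) × 9.43 × e^(−0.403×1.085) = 0.2879 × 9.43 × 0.6458 = 1.753 mg/L.
Minimum DO = C_s − D_c = 7.86 − 1.753 = 6.107 mg/L.
x_c = v t_c = 0.319 m/s × 1.085 d × 86400 s/d = 29910 m ≈ 29.9 km.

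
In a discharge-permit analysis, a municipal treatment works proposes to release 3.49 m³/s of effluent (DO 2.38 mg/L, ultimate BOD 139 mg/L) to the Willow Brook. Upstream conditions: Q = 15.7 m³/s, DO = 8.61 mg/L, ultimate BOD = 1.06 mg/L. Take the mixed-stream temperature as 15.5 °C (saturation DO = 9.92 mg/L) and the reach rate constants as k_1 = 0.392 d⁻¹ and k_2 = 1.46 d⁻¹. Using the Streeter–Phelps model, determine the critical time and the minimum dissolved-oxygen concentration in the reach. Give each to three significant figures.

Mixed DO = (15.7×8.61 + 3.49×2.38)/(15.7+3.49) = 143.5/19.19 = 7.477 mg/L.
Mixed L₀ = (15.7×1.06 + 3.49×139)/(19.19) = 501.8/19.19 = 26.15 mg/L.
Initial deficit D₀ = C_s − DO₀ = 9.92 − 7.477 = 2.443 mg/L.
t_c = (1/1.068) ln[(1.46/0.392)(1 − 2.443×1.068/(0.392×26.15))] = 0.9363 × ln(2.776) = 0.9561 d.
D_c = (0.392/1.46) × 26.15 × e^(−0.392×0.9561) = 0.2685 × 26.15 × 0.6874 = 4.826 mg/L.
Minimum DO = 9.92 − 4.826 = 5.094 mg/L.

t_c ≈ 0.956 d; minimum DO ≈ 5.09 mg/L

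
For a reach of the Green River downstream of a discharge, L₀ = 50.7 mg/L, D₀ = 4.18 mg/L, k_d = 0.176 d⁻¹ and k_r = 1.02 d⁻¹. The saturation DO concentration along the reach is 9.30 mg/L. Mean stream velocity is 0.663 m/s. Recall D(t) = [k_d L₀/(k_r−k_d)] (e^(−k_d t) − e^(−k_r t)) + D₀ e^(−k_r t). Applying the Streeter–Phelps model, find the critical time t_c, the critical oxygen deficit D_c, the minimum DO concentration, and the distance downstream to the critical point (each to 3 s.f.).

t_c ≈ 1.49 d; D_c ≈ 6.74 mg/L; min DO ≈ 2.56 mg/L; x_c ≈ 85.1 km

With k_r/k_d = 5.795 and 1 − D₀(k_r−k_d)/(k_d L₀) = 0.6046,
t_c = ln(5.795 × 0.6046) / (1.02 − 0.176) = ln(3.504) / 0.8440 = 1.254/0.8440 = 1.486 d.
L(t_c) = L₀ e^(−k_d t_c) = 50.7 × 0.7699 = 39.03 mg/L, and at the critical point k_r D_c = k_d L, so D_c = (0.176/1.02) × 39.03 = 6.735 mg/L.
Minimum DO = C_s − D_c = 9.30 − 6.735 = 2.565 mg/L.
x_c = v t_c = 0.663 m/s × 1.486 d × 86400 s/d = 85110 m ≈ 85.1 km.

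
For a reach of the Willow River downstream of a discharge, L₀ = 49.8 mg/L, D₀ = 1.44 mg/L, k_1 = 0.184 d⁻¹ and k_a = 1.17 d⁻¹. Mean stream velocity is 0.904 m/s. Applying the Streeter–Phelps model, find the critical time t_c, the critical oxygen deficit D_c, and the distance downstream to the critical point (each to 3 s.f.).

t_c ≈ 1.71 d; D_c ≈ 5.72 mg/L; x_c ≈ 133 km

t_c = [1/(k_a−k_1)] ln[(k_a/k_1)(1 − D₀(k_a−k_1)/(k_1 L₀))]
= [1/(1.17−0.184)] ln[(1.17/0.184)(1 − 1.44×0.9860/(0.184×49.8))]
= (1/0.9860) ln[6.359 × 0.8450] = 1.014 × ln(5.373) = 1.014 × 1.681 = 1.705 d.
L(t_c) = L₀ e^(−k_1 t_c) = 49.8 × 0.7307 = 36.39 mg/L, and at the critical point k_a D_c = k_1 L, so D_c = (0.184/1.17) × 36.39 = 5.723 mg/L.
x_c = v t_c = 0.904 m/s × 1.705 d × 86400 s/d = 133200 m ≈ 133 km.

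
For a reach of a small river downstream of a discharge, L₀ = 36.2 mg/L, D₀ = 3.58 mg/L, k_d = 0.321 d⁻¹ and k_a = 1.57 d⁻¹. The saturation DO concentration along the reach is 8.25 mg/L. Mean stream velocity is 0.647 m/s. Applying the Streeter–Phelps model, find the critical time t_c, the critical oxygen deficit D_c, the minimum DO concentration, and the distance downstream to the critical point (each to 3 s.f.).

t_c = [1/(k_a−k_d)] ln[(k_a/k_d)(1 − D₀(k_a−k_d)/(k_d L₀))]
= [1/(1.57−0.321)] ln[(1.57/0.321)(1 − 3.58×1.249/(0.321×36.2))]
= (1/1.249) ln[4.891 × 0.6152] = 0.8006 × ln(3.009) = 0.8006 × 1.102 = 0.8820 d.
L(t_c) = L₀ e^(−k_d t_c) = 36.2 × 0.7534 = 27.27 mg/L, and at the critical point k_a D_c = k_d L, so D_c = (0.321/1.57) × 27.27 = 5.576 mg/L.
Minimum DO = C_s − D_c = 8.25 − 5.576 = 2.674 mg/L.
x_c = v t_c = 0.647 m/s × 0.8820 d × 86400 s/d = 49300 m ≈ 49.3 km.

t_c ≈ 0.882 d; D_c ≈ 5.58 mg/L; min DO ≈ 2.67 mg/L; x_c ≈ 49.3 km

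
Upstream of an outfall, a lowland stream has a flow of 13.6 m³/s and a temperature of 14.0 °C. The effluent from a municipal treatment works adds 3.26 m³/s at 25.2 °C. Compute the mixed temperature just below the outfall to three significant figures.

Flow-weighted mixing: C = (Q_r C_r + Q_w C_w)/(Q_r + Q_w)
= (13.6×14.0 + 3.26×25.2)/(13.6 + 3.26) = 272.6/16.86 = 16.17 °C.

16.2 °C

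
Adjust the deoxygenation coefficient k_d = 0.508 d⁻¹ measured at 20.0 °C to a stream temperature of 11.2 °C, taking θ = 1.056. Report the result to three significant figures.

k_d(T₂) = k_d(T₁) · θ^(T₂−T₁) = 0.508 × 1.056^(11.2−20.0)
= 0.508 × 1.056^-8.80 = 0.508 × 0.6191 = 0.3145 d⁻¹.

k_d ≈ 0.315 d⁻¹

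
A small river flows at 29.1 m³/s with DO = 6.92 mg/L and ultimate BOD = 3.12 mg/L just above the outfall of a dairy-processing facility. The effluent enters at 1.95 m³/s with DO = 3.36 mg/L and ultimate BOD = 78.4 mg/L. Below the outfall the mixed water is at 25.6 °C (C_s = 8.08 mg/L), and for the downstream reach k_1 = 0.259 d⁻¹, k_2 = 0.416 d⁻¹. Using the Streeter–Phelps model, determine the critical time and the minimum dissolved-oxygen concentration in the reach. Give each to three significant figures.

t_c ≈ 2.30 d; minimum DO ≈ 5.39 mg/L

Mixed DO = (29.1×6.92 + 1.95×3.36)/(29.1+1.95) = 207.9/31.05 = 6.696 mg/L.
Mixed L₀ = (29.1×3.12 + 1.95×78.4)/(31.05) = 243.7/31.05 = 7.848 mg/L.
Initial deficit D₀ = C_s − DO₀ = 8.08 − 6.696 = 1.384 mg/L.
t_c = (1/0.1570) ln[(0.416/0.259)(1 − 1.384×0.1570/(0.259×7.848))] = 6.369 × ln(1.435) = 2.298 d.
D_c = (0.259/0.416) × 7.848 × e^(−0.259×2.298) = 0.6226 × 7.848 × 0.5514 = 2.694 mg/L.
Minimum DO = 8.08 − 2.694 = 5.386 mg/L.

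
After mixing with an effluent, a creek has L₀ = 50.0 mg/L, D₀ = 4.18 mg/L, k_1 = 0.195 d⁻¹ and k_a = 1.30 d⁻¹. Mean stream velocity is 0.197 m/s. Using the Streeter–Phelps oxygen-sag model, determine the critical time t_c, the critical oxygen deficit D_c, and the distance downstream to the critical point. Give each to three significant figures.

With k_a/k_1 = 6.667 and 1 − D₀(k_a−k_1)/(k_1 L₀) = 0.5263,
t_c = ln(6.667 × 0.5263) / (1.30 − 0.195) = ln(3.508) / 1.105 = 1.255/1.105 = 1.136 d.
D_c = (k_1/k_a) L₀ e^(−k_1 t_c) = (0.195/1.30) × 50.0 × e^(−0.195×1.136) = 0.1500 × 50.0 × 0.8013 = 6.010 mg/L.
x_c = v t_c = 0.197 m/s × 1.136 d × 86400 s/d = 19330 m ≈ 19.3 km.

t_c ≈ 1.14 d; D_c ≈ 6.01 mg/L; x_c ≈ 19.3 km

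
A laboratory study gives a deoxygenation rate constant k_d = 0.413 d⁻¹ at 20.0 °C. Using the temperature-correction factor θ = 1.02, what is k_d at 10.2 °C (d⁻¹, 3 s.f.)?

k_d(T₂) = k_d(T₁) · θ^(T₂−T₁) = 0.413 × 1.02^(10.2−20.0)
= 0.413 × 1.02^-9.80 = 0.413 × 0.8236 = 0.3401 d⁻¹.

k_d ≈ 0.340 d⁻¹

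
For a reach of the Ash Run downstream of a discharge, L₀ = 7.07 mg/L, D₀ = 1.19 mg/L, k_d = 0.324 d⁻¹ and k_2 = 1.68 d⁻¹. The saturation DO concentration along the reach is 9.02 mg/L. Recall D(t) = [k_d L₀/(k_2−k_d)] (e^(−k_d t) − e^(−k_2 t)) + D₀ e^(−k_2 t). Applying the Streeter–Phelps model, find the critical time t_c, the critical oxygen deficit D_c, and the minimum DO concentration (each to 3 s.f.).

t_c ≈ 0.315 d; D_c ≈ 1.23 mg/L; min DO ≈ 7.79 mg/L

t_c = [1/(k_2−k_d)] ln[(k_2/k_d)(1 − D₀(k_2−k_d)/(k_d L₀))]
= [1/(1.68−0.324)] ln[(1.68/0.324)(1 − 1.19×1.356/(0.324×7.07))]
= (1/1.356) ln[5.185 × 0.2956] = 0.7375 × ln(1.533) = 0.7375 × 0.4269 = 0.3148 d.
L(t_c) = L₀ e^(−k_d t_c) = 7.07 × 0.9030 = 6.384 mg/L, and at the critical point k_2 D_c = k_d L, so D_c = (0.324/1.68) × 6.384 = 1.231 mg/L.
Minimum DO = C_s − D_c = 9.02 − 1.231 = 7.789 mg/L.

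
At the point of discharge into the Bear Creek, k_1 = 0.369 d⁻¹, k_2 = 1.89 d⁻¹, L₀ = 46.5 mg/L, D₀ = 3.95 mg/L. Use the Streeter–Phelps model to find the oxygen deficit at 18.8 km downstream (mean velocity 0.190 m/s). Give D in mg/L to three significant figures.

D ≈ 6.55 mg/L

Travel time t = x/v = 18.8 km / (0.190 m/s) = 18800 m / 0.190 m/s = 98950 s = 1.145 d.
k_1 L₀/(k_2−k_1) = 0.369×46.5/(1.89−0.369) = 17.16/1.521 = 11.28 mg/L.
e^(−k_1 t) = e^(−0.369×1.145) = 0.6553; e^(−k_2 t) = e^(−1.89×1.145) = 0.1148.
D = 11.28 × (0.6553 − 0.1148) + 3.95 × 0.1148 = 6.098 + 0.4535 = 6.551 mg/L.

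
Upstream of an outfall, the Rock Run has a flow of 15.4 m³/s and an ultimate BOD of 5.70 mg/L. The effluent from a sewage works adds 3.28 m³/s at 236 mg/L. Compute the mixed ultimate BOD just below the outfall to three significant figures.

Flow-weighted mixing: C = (Q_r C_r + Q_w C_w)/(Q_r + Q_w)
= (15.4×5.70 + 3.28×236)/(15.4 + 3.28) = 861.9/18.68 = 46.14 mg/L.

46.1 mg/L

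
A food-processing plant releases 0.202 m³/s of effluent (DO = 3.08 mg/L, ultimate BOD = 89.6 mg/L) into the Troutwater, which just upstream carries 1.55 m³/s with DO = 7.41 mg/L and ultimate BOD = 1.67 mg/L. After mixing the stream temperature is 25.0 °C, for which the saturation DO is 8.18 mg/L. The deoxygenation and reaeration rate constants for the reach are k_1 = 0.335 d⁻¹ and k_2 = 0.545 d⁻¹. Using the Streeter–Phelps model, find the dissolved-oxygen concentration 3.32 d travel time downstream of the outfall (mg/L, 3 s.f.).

DO ≈ 4.86 mg/L

Mixed DO = (1.55×7.41 + 0.202×3.08)/(1.55+0.202) = 12.11/1.752 = 6.911 mg/L.
Mixed L₀ = (1.55×1.67 + 0.202×89.6)/(1.752) = 20.69/1.752 = 11.81 mg/L.
Initial deficit D₀ = C_s − DO₀ = 8.18 − 6.911 = 1.269 mg/L.
D(3.32) = [0.335×11.81/(0.545−0.335)](e^(−0.335×3.32) − e^(−0.545×3.32)) + 1.269 e^(−0.545×3.32)
= 18.84 × (0.3288 − 0.1638) + 1.269 × 0.1638 = 3.317 mg/L.
DO = 8.18 − 3.317 = 4.863 mg/L.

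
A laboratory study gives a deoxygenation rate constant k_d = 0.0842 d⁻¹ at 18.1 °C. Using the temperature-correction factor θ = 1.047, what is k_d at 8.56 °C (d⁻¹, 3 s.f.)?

k_d(T₂) = k_d(T₁) · θ^(T₂−T₁) = 0.0842 × 1.047^(8.56−18.1)
= 0.0842 × 1.047^-9.54 = 0.0842 × 0.6452 = 0.05433 d⁻¹.

k_d ≈ 0.0543 d⁻¹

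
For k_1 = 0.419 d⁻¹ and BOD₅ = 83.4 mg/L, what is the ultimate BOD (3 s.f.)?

BOD₅ = L₀(1 − e^(−5k_1)) ⇒ L₀ = BOD₅ / (1 − e^(−5×0.419))
= 83.4 / (1 − 0.1231) = 83.4 / 0.8769 = 95.10 mg/L.

L₀ ≈ 95.1 mg/L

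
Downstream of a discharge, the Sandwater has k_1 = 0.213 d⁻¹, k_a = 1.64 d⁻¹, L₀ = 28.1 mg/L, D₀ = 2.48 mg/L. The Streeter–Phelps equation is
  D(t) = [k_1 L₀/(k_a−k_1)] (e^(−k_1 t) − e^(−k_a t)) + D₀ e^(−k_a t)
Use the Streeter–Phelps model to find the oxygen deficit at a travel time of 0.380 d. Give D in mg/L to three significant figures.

k_1 L₀/(k_a−k_1) = 0.213×28.1/(1.64−0.213) = 5.985/1.427 = 4.194 mg/L.
e^(−k_1 t) = e^(−0.213×0.3800) = 0.9222; e^(−k_a t) = e^(−1.64×0.3800) = 0.5362.
D = 4.194 × (0.9222 − 0.5362) + 2.48 × 0.5362 = 1.619 + 1.330 = 2.949 mg/L.

D ≈ 2.95 mg/L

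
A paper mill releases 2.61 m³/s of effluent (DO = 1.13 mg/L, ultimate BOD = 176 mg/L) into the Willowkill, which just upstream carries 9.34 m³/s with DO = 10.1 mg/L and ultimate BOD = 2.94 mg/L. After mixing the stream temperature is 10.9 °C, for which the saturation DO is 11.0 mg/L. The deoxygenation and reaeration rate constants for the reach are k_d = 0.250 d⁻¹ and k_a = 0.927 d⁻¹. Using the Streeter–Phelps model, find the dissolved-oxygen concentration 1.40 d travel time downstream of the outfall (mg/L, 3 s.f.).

DO ≈ 3.73 mg/L

Mixed DO = (9.34×10.1 + 2.61×1.13)/(9.34+2.61) = 97.28/11.95 = 8.141 mg/L.
Mixed L₀ = (9.34×2.94 + 2.61×176)/(11.95) = 486.8/11.95 = 40.74 mg/L.
Initial deficit D₀ = C_s − DO₀ = 11.0 − 8.141 = 2.859 mg/L.
D(1.40) = [0.250×40.74/(0.927−0.250)](e^(−0.250×1.40) − e^(−0.927×1.40)) + 2.859 e^(−0.927×1.40)
= 15.04 × (0.7047 − 0.2731) + 2.859 × 0.2731 = 7.273 mg/L.
DO = 11.0 − 7.273 = 3.727 mg/L.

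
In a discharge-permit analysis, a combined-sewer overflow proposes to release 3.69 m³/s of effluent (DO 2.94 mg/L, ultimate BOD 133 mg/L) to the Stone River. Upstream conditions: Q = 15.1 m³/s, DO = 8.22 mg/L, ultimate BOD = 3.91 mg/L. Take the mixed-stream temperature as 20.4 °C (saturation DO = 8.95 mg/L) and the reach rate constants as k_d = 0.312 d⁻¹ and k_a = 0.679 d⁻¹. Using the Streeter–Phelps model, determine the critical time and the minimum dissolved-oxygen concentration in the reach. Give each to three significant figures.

Mixed DO = (15.1×8.22 + 3.69×2.94)/(15.1+3.69) = 135.0/18.79 = 7.183 mg/L.
Mixed L₀ = (15.1×3.91 + 3.69×133)/(18.79) = 549.8/18.79 = 29.26 mg/L.
Initial deficit D₀ = C_s − DO₀ = 8.95 − 7.183 = 1.767 mg/L.
t_c = (1/0.3670) ln[(0.679/0.312)(1 − 1.767×0.3670/(0.312×29.26))] = 2.725 × ln(2.022) = 1.918 d.
D_c = (0.312/0.679) × 29.26 × e^(−0.312×1.918) = 0.4595 × 29.26 × 0.5497 = 7.390 mg/L.
Minimum DO = 8.95 − 7.390 = 1.560 mg/L.

t_c ≈ 1.92 d; minimum DO ≈ 1.56 mg/L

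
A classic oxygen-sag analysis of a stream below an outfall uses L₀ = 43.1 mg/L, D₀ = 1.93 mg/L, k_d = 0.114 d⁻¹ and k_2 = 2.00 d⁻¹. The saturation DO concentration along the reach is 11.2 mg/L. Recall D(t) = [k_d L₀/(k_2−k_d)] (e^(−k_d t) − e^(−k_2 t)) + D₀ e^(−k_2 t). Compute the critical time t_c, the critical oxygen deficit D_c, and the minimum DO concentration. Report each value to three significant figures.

t_c = [1/(k_2−k_d)] ln[(k_2/k_d)(1 − D₀(k_2−k_d)/(k_d L₀))]
= [1/(2.00−0.114)] ln[(2.00/0.114)(1 − 1.93×1.886/(0.114×43.1))]
= (1/1.886) ln[17.54 × 0.2592] = 0.5302 × ln(4.547) = 0.5302 × 1.514 = 0.8030 d.
D_c = (k_d/k_2) L₀ e^(−k_d t_c) = (0.114/2.00) × 43.1 × e^(−0.114×0.8030) = 0.05700 × 43.1 × 0.9125 = 2.242 mg/L.
Minimum DO = C_s − D_c = 11.2 − 2.242 = 8.958 mg/L.

t_c ≈ 0.803 d; D_c ≈ 2.24 mg/L; min DO ≈ 8.96 mg/L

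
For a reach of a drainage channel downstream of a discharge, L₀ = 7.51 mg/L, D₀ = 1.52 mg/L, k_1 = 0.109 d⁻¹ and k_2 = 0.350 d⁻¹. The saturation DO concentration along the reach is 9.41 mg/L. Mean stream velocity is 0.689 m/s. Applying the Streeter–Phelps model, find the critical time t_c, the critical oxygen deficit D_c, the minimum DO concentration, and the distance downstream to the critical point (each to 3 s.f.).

At the critical point dD/dt = 0, so k_1 L₀ e^(−k_1 t) = k_2 D. Substituting D(t) from the Streeter–Phelps equation and solving for t gives
t_c = ln[(k_2/k_1)(1 − D₀(k_2−k_1)/(k_1 L₀))] / (k_2−k_1).
Here k_2−k_1 = 0.2410 d⁻¹ and 1 − D₀(k_2−k_1)/(k_1 L₀) = 1 − 1.52×0.2410/(0.109×7.51) = 0.5525, so
t_c = ln(3.211 × 0.5525) / 0.2410 = 0.5733 / 0.2410 = 2.379 d.
D_c = (k_1/k_2) L₀ e^(−k_1 t_c) = (0.109/0.350) × 7.51 × e^(−0.109×2.379) = 0.3114 × 7.51 × 0.7716 = 1.805 mg/L.
Minimum DO = C_s − D_c = 9.41 − 1.805 = 7.605 mg/L.
x_c = v t_c = 0.689 m/s × 2.379 d × 86400 s/d = 141600 m ≈ 142 km.

t_c ≈ 2.38 d; D_c ≈ 1.80 mg/L; min DO ≈ 7.61 mg/L; x_c ≈ 142 km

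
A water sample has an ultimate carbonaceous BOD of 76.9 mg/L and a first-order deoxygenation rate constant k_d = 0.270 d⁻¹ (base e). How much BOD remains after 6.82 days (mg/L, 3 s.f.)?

L_t = L₀ e^(−k_d t) = 76.9 × e^(−0.270×6.82) = 76.9 × 0.1586 = 12.20 mg/L.

L ≈ 12.2 mg/L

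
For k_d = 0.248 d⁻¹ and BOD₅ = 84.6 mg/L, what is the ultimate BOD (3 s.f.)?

BOD₅ = L₀(1 − e^(−5k_d)) ⇒ L₀ = BOD₅ / (1 − e^(−5×0.248))
= 84.6 / (1 − 0.2894) = 84.6 / 0.7106 = 119.1 mg/L.

L₀ ≈ 119 mg/L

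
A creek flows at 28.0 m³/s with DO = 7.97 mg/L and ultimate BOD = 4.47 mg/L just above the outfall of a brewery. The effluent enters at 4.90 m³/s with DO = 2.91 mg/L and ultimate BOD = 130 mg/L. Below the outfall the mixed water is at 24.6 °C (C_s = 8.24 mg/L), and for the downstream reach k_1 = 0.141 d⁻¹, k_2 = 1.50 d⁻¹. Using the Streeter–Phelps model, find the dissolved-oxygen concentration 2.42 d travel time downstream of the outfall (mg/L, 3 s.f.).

Mixed DO = (28.0×7.97 + 4.90×2.91)/(28.0+4.90) = 237.4/32.90 = 7.216 mg/L.
Mixed L₀ = (28.0×4.47 + 4.90×130)/(32.90) = 762.2/32.90 = 23.17 mg/L.
Initial deficit D₀ = C_s − DO₀ = 8.24 − 7.216 = 1.024 mg/L.
D(2.42) = [0.141×23.17/(1.50−0.141)](e^(−0.141×2.42) − e^(−1.50×2.42)) + 1.024 e^(−1.50×2.42)
= 2.404 × (0.7109 − 0.02652) + 1.024 × 0.02652 = 1.672 mg/L.
DO = 8.24 − 1.672 = 6.568 mg/L.

DO ≈ 6.57 mg/L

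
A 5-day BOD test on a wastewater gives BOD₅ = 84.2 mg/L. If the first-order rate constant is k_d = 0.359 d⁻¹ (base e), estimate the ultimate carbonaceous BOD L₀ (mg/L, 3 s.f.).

BOD₅ = L₀(1 − e^(−5k_d)) ⇒ L₀ = BOD₅ / (1 − e^(−5×0.359))
= 84.2 / (1 − 0.1661) = 84.2 / 0.8339 = 101.0 mg/L.

L₀ ≈ 101 mg/L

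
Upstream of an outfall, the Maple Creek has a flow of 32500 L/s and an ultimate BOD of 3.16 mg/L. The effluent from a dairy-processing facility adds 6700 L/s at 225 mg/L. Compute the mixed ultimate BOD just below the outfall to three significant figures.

Flow-weighted mixing: C = (Q_r C_r + Q_w C_w)/(Q_r + Q_w)
= (32500×3.16 + 6700×225)/(32500 + 6700) = 1.610×10^6/39200 = 41.08 mg/L.

41.1 mg/L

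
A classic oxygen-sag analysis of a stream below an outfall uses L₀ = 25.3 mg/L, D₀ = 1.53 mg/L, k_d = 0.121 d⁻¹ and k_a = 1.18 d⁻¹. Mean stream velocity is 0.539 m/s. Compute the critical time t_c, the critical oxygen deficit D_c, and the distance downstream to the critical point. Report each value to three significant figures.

t_c ≈ 1.44 d; D_c ≈ 2.18 mg/L; x_c ≈ 67.0 km

t_c = [1/(k_a−k_d)] ln[(k_a/k_d)(1 − D₀(k_a−k_d)/(k_d L₀))]
= [1/(1.18−0.121)] ln[(1.18/0.121)(1 − 1.53×1.059/(0.121×25.3))]
= (1/1.059) ln[9.752 × 0.4707] = 0.9443 × ln(4.591) = 0.9443 × 1.524 = 1.439 d.
L(t_c) = L₀ e^(−k_d t_c) = 25.3 × 0.8402 = 21.26 mg/L, and at the critical point k_a D_c = k_d L, so D_c = (0.121/1.18) × 21.26 = 2.180 mg/L.
x_c = v t_c = 0.539 m/s × 1.439 d × 86400 s/d = 67020 m ≈ 67.0 km.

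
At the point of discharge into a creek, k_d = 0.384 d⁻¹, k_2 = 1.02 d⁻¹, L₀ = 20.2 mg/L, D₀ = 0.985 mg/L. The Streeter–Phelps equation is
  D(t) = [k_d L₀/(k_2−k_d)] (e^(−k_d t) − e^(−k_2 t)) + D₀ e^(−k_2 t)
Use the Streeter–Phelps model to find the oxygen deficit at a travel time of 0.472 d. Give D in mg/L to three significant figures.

D ≈ 3.25 mg/L

k_d L₀/(k_2−k_d) = 0.384×20.2/(1.02−0.384) = 7.757/0.6360 = 12.20 mg/L.
e^(−k_d t) = e^(−0.384×0.4720) = 0.8342; e^(−k_2 t) = e^(−1.02×0.4720) = 0.6179.
D = 12.20 × (0.8342 − 0.6179) + 0.985 × 0.6179 = 2.638 + 0.6086 = 3.247 mg/L.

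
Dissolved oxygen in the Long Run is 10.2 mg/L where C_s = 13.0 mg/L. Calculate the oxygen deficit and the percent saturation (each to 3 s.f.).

D = C_s − C = 13.0 − 10.2 = 2.80 mg/L.
% saturation = 10.2/13.0 × 100 = 78.5 %.

D ≈ 2.80 mg/L; 78.5 % saturation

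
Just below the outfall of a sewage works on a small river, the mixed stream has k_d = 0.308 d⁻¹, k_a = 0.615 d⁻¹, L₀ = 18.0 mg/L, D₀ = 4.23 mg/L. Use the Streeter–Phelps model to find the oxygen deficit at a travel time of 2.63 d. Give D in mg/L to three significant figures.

k_d L₀/(k_a−k_d) = 0.308×18.0/(0.615−0.308) = 5.544/0.3070 = 18.06 mg/L.
e^(−k_d t) = e^(−0.308×2.630) = 0.4448; e^(−k_a t) = e^(−0.615×2.630) = 0.1984.
D = 18.06 × (0.4448 − 0.1984) + 4.23 × 0.1984 = 4.450 + 0.8392 = 5.290 mg/L.

D ≈ 5.29 mg/L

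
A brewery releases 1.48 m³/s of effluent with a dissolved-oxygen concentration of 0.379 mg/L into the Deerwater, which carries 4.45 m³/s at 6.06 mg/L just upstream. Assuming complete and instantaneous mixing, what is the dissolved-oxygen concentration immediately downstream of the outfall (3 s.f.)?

4.64 mg/L

Flow-weighted mixing: C = (Q_r C_r + Q_w C_w)/(Q_r + Q_w)
= (4.45×6.06 + 1.48×0.379)/(4.45 + 1.48) = 27.53/5.930 = 4.642 mg/L.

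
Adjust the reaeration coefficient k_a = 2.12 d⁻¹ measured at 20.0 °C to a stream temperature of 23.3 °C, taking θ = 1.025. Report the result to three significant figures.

k_a(T₂) = k_a(T₁) · θ^(T₂−T₁) = 2.12 × 1.025^(23.3−20.0)
= 2.12 × 1.025^3.30 = 2.12 × 1.085 = 2.300 d⁻¹.

k_a ≈ 2.30 d⁻¹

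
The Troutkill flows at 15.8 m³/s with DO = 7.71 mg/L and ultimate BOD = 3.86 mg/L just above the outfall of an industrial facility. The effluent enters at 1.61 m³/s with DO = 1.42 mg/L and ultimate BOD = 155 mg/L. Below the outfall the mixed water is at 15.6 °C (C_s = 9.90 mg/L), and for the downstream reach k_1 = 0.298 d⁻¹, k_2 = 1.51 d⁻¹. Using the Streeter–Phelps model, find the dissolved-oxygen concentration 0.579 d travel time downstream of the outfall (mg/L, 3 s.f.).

Mixed DO = (15.8×7.71 + 1.61×1.42)/(15.8+1.61) = 124.1/17.41 = 7.128 mg/L.
Mixed L₀ = (15.8×3.86 + 1.61×155)/(17.41) = 310.5/17.41 = 17.84 mg/L.
Initial deficit D₀ = C_s − DO₀ = 9.90 − 7.128 = 2.772 mg/L.
D(0.579) = [0.298×17.84/(1.51−0.298)](e^(−0.298×0.579) − e^(−1.51×0.579)) + 2.772 e^(−1.51×0.579)
= 4.386 × (0.8415 − 0.4172) + 2.772 × 0.4172 = 3.017 mg/L.
DO = 9.90 − 3.017 = 6.883 mg/L.

DO ≈ 6.88 mg/L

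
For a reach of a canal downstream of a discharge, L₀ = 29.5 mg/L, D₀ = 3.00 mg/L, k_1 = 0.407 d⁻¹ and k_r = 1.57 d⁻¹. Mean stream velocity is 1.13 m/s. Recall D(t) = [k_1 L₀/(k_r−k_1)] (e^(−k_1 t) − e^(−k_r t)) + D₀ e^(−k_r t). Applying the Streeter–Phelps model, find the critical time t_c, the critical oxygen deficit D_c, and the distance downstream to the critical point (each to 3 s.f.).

t_c ≈ 0.866 d; D_c ≈ 5.38 mg/L; x_c ≈ 84.5 km

t_c = [1/(k_r−k_1)] ln[(k_r/k_1)(1 − D₀(k_r−k_1)/(k_1 L₀))]
= [1/(1.57−0.407)] ln[(1.57/0.407)(1 − 3.00×1.163/(0.407×29.5))]
= (1/1.163) ln[3.857 × 0.7094] = 0.8598 × ln(2.737) = 0.8598 × 1.007 = 0.8656 d.
D_c = (k_1/k_r) L₀ e^(−k_1 t_c) = (0.407/1.57) × 29.5 × e^(−0.407×0.8656) = 0.2592 × 29.5 × 0.7031 = 5.377 mg/L.
x_c = v t_c = 1.13 m/s × 0.8656 d × 86400 s/d = 84510 m ≈ 84.5 km.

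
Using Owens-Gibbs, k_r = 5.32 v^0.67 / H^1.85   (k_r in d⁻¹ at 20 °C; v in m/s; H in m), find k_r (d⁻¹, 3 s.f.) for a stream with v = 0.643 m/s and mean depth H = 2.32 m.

k_r ≈ 0.834 d⁻¹

k_r = 5.32 × 0.643^0.67 / 2.32^1.85 = 5.32 × 0.7439 / 4.744 = 0.8342 d⁻¹.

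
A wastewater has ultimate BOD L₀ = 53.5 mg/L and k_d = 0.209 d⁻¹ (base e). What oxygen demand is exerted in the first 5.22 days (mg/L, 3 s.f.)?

y ≈ 35.5 mg/L

y_t = L₀(1 − e^(−k_d t)) = 53.5 × (1 − e^(−0.209×5.22))
= 53.5 × (1 − 0.3359) = 53.5 × 0.6641 = 35.53 mg/L.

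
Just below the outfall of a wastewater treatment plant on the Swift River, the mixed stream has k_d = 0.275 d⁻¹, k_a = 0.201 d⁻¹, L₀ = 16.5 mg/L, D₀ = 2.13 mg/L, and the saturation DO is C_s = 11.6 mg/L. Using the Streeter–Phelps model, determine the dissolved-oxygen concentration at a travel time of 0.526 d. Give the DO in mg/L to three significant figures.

DO ≈ 7.58 mg/L

k_d L₀/(k_a−k_d) = 0.275×16.5/(0.201−0.275) = 4.538/-0.07400 = -61.32 mg/L.
e^(−k_d t) = e^(−0.275×0.5260) = 0.8653; e^(−k_a t) = e^(−0.201×0.5260) = 0.8997.
D = -61.32 × (0.8653 − 0.8997) + 2.13 × 0.8997 = 2.106 + 1.916 = 4.022 mg/L.
DO = C_s − D = 11.6 − 4.022 = 7.578 mg/L.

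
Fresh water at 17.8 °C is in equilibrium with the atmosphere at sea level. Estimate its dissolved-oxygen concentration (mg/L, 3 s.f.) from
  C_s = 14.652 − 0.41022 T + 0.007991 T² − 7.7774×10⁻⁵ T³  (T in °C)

C_s ≈ 9.44 mg/L

C_s = 14.652 − 0.41022×17.8 + 0.007991×17.8² − 7.7774×10⁻⁵×17.8³ = 9.443 mg/L.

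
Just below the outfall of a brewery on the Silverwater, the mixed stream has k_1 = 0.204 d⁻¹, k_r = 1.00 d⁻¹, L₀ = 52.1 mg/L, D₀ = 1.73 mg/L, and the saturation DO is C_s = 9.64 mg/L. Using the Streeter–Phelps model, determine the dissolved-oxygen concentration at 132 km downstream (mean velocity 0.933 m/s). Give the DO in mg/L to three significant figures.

DO ≈ 2.34 mg/L

Travel time t = x/v = 132 km / (0.933 m/s) = 132000 m / 0.933 m/s = 141500 s = 1.637 d.
k_1 L₀/(k_r−k_1) = 0.204×52.1/(1.00−0.204) = 10.63/0.7960 = 13.35 mg/L.
e^(−k_1 t) = e^(−0.204×1.637) = 0.7160; e^(−k_r t) = e^(−1.00×1.637) = 0.1945.
D = 13.35 × (0.7160 − 0.1945) + 1.73 × 0.1945 = 6.964 + 0.3364 = 7.300 mg/L.
DO = C_s − D = 9.64 − 7.300 = 2.340 mg/L.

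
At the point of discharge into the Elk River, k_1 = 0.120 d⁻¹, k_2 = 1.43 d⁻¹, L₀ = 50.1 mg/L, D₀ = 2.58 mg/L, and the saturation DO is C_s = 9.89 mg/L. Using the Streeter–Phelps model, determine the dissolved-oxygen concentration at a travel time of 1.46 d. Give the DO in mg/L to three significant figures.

DO ≈ 6.29 mg/L

k_1 L₀/(k_2−k_1) = 0.120×50.1/(1.43−0.120) = 6.012/1.310 = 4.589 mg/L.
e^(−k_1 t) = e^(−0.120×1.460) = 0.8393; e^(−k_2 t) = e^(−1.43×1.460) = 0.1240.
D = 4.589 × (0.8393 − 0.1240) + 2.58 × 0.1240 = 3.283 + 0.3198 = 3.603 mg/L.
DO = C_s − D = 9.89 − 3.603 = 6.287 mg/L.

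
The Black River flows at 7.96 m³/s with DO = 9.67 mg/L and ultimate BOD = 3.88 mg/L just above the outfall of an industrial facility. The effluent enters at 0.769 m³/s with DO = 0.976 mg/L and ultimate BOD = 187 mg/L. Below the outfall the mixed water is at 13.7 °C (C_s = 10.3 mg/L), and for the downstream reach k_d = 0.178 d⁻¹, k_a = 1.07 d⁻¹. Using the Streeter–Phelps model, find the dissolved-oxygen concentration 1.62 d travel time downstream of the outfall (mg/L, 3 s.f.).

Mixed DO = (7.96×9.67 + 0.769×0.976)/(7.96+0.769) = 77.72/8.729 = 8.904 mg/L.
Mixed L₀ = (7.96×3.88 + 0.769×187)/(8.729) = 174.7/8.729 = 20.01 mg/L.
Initial deficit D₀ = C_s − DO₀ = 10.3 − 8.904 = 1.396 mg/L.
D(1.62) = [0.178×20.01/(1.07−0.178)](e^(−0.178×1.62) − e^(−1.07×1.62)) + 1.396 e^(−1.07×1.62)
= 3.993 × (0.7495 − 0.1767) + 1.396 × 0.1767 = 2.534 mg/L.
DO = 10.3 − 2.534 = 7.766 mg/L.

DO ≈ 7.77 mg/L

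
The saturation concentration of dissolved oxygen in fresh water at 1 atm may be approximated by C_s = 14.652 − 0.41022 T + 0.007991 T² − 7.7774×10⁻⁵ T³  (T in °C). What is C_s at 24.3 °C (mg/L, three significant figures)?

C_s = 14.652 − 0.41022×24.3 + 0.007991×24.3² − 7.7774×10⁻⁵×24.3³ = 8.286 mg/L.

C_s ≈ 8.29 mg/L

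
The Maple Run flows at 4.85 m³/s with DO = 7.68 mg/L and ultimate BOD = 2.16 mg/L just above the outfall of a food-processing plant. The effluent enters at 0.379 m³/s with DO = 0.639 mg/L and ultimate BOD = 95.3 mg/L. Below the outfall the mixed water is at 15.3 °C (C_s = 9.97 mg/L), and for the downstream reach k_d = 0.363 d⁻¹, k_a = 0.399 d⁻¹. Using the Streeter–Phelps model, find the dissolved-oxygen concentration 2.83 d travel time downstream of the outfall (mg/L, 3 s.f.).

Mixed DO = (4.85×7.68 + 0.379×0.639)/(4.85+0.379) = 37.49/5.229 = 7.170 mg/L.
Mixed L₀ = (4.85×2.16 + 0.379×95.3)/(5.229) = 46.59/5.229 = 8.911 mg/L.
Initial deficit D₀ = C_s − DO₀ = 9.97 − 7.170 = 2.800 mg/L.
D(2.83) = [0.363×8.911/(0.399−0.363)](e^(−0.363×2.83) − e^(−0.399×2.83)) + 2.800 e^(−0.399×2.83)
= 89.85 × (0.3580 − 0.3233) + 2.800 × 0.3233 = 4.021 mg/L.
DO = 9.97 − 4.021 = 5.949 mg/L.

DO ≈ 5.95 mg/L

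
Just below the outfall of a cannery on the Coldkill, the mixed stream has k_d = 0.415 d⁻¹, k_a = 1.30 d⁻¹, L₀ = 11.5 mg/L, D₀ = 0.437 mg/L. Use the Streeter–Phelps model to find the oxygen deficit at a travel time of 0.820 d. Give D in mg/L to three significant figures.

D ≈ 2.13 mg/L

k_d L₀/(k_a−k_d) = 0.415×11.5/(1.30−0.415) = 4.772/0.8850 = 5.393 mg/L.
e^(−k_d t) = e^(−0.415×0.8200) = 0.7116; e^(−k_a t) = e^(−1.30×0.8200) = 0.3444.
D = 5.393 × (0.7116 − 0.3444) + 0.437 × 0.3444 = 1.980 + 0.1505 = 2.131 mg/L.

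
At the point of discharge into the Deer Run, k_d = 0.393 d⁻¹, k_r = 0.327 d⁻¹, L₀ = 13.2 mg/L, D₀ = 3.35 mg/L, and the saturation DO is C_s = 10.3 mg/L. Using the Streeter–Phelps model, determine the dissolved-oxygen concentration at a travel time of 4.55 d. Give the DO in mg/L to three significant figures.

DO ≈ 4.94 mg/L

k_d L₀/(k_r−k_d) = 0.393×13.2/(0.327−0.393) = 5.188/-0.06600 = -78.60 mg/L.
e^(−k_d t) = e^(−0.393×4.550) = 0.1673; e^(−k_r t) = e^(−0.327×4.550) = 0.2259.
D = -78.60 × (0.1673 − 0.2259) + 3.35 × 0.2259 = 4.605 + 0.7566 = 5.362 mg/L.
DO = C_s − D = 10.3 − 5.362 = 4.938 mg/L.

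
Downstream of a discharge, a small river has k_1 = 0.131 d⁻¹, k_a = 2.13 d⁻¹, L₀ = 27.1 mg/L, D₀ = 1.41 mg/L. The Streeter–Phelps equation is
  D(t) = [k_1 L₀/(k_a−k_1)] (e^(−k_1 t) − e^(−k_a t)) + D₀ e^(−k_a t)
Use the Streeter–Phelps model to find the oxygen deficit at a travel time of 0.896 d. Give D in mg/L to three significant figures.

k_1 L₀/(k_a−k_1) = 0.131×27.1/(2.13−0.131) = 3.550/1.999 = 1.776 mg/L.
e^(−k_1 t) = e^(−0.131×0.8960) = 0.8893; e^(−k_a t) = e^(−2.13×0.8960) = 0.1483.
D = 1.776 × (0.8893 − 0.1483) + 1.41 × 0.1483 = 1.316 + 0.2091 = 1.525 mg/L.

D ≈ 1.52 mg/L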